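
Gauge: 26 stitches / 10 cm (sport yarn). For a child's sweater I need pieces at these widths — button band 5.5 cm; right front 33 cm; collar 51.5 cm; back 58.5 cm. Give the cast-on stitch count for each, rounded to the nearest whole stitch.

Rate = 26/10 = 2.6 sts per cm.
button band: 5.5 × 2.6 = 14.30 → 14.
right front: 33 × 2.6 = 85.80 → 86.
collar: 51.5 × 2.6 = 133.90 → 134.
back: 58.5 × 2.6 = 152.10 → 152.

button band 14; right front 86; collar 134; back 152.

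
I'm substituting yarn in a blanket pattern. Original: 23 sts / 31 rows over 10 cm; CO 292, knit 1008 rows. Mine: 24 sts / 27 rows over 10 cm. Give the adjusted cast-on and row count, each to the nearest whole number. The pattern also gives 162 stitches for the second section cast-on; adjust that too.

Cast on 305 stitches; work 878 rows; second section cast-on 169 stitches.

Stitches: 292 × 24/23 = 304.70 → 305.
Rows: 1008 × 27/31 = 877.94 → 878.
second section cast-on: 162 × 24/23 = 169.04 → 169.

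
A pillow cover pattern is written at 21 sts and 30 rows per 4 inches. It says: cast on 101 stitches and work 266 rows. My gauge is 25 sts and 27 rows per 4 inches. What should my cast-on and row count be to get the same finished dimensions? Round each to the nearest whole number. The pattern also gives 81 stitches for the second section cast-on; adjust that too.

Cast on 120 stitches; work 239 rows; second section cast-on 96 stitches.

Stitches: 101 × 25/21 = 120.24 → 120.
Rows: 266 × 27/30 = 239.40 → 239.
second section cast-on: 81 × 25/21 = 96.43 → 96.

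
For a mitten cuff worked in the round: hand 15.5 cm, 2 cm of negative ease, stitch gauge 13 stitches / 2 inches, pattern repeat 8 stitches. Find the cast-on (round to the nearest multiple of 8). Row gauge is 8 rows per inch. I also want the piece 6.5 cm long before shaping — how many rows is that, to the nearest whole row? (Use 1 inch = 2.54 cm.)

Cast on 32 stitches; work 20 rows.

Finished = 15.5 − 2 = 13.5 cm.
13.5 cm × 1/2.54 = 5.31 inches.
13/2 = 6.5 sts per in; 5.31 × 6.5 = 34.55 sts.
Nearest multiple of 8 → 32.
6.5 cm = 2.56 inches; × 8 = 20.47 → 20 rows.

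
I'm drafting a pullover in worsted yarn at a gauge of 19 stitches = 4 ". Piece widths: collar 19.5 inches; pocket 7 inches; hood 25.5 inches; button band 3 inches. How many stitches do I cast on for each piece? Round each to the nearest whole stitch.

collar 93; pocket 33; hood 121; button band 14.

Rate = 19/4 = 4.75 sts per in.
collar: 19.5 × 4.75 = 92.62 → 93.
pocket: 7 × 4.75 = 33.25 → 33.
hood: 25.5 × 4.75 = 121.12 → 121.
button band: 3 × 4.75 = 14.25 → 14.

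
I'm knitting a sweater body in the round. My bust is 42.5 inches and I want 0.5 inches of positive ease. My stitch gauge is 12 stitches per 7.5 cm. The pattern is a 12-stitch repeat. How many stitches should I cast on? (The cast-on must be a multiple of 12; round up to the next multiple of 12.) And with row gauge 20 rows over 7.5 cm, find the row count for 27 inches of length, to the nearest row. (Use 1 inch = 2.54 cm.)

Cast on 180 stitches; work 183 rows.

Finished = 42.5 + 0.5 = 43 inches.
43 inches × 2.54 = 109.22 cm.
12/7.5 = 1.6 sts per cm; 109.22 × 1.6 = 174.75 sts.
Next multiple of 12 → 180.
27 inches = 68.58 cm; × 2.667 = 182.88 → 183 rows.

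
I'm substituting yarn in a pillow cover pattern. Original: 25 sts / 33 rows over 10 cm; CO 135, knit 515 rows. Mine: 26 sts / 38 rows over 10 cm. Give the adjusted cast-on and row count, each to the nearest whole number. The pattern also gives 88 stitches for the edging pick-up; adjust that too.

Cast on 140 stitches; work 593 rows; edging pick-up 92 stitches.

Stitches: 135 × 26/25 = 140.40 → 140.
Rows: 515 × 38/33 = 593.03 → 593.
edging pick-up: 88 × 26/25 = 91.52 → 92.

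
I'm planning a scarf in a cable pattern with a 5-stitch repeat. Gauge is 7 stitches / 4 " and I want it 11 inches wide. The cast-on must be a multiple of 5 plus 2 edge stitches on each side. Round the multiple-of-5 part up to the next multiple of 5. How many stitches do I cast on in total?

Cast on 24 stitches.

7 / 4 = 1.75 sts per inch.
11 × 1.75 = 19.25 sts.
Less 4 edge sts → 15.25 for the repeat.
Next multiple of 5: 20.
Add back 4 edge sts → 24.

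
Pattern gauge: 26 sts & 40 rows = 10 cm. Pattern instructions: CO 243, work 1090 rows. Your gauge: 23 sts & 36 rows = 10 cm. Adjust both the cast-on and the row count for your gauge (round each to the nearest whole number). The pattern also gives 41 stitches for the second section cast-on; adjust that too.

Cast on 215 stitches; work 981 rows; second section cast-on 36 stitches.

Stitches: 243 × 23/26 = 214.96 → 215.
Rows: 1090 × 36/40 = 981.00 → 981.
second section cast-on: 41 × 23/26 = 36.27 → 36.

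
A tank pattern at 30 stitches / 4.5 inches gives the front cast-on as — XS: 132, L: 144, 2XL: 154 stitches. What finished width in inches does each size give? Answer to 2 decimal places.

30/4.5 = 6.667 sts per in.
XS: 132 / 6.667 = 19.800 → 19.80 in.
L: 144 / 6.667 = 21.600 → 21.60 in.
2XL: 154 / 6.667 = 23.100 → 23.10 in.

XS 19.80 inches; L 21.60 inches; 2XL 23.10 inches.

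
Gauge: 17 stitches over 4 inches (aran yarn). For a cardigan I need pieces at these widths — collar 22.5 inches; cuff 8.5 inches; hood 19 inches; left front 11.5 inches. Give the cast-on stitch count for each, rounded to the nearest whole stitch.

collar 96; cuff 36; hood 81; left front 49.

Rate = 17/4 = 4.25 sts per in.
collar: 22.5 × 4.25 = 95.62 → 96.
cuff: 8.5 × 4.25 = 36.12 → 36.
hood: 19 × 4.25 = 80.75 → 81.
left front: 11.5 × 4.25 = 48.88 → 49.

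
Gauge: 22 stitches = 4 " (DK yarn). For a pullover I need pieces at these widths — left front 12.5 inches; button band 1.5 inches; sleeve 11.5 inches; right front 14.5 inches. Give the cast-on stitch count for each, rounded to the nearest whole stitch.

left front 69; button band 8; sleeve 63; right front 80.

Rate = 22/4 = 5.5 sts per in.
left front: 12.5 × 5.5 = 68.75 → 69.
button band: 1.5 × 5.5 = 8.25 → 8.
sleeve: 11.5 × 5.5 = 63.25 → 63.
right front: 14.5 × 5.5 = 79.75 → 80.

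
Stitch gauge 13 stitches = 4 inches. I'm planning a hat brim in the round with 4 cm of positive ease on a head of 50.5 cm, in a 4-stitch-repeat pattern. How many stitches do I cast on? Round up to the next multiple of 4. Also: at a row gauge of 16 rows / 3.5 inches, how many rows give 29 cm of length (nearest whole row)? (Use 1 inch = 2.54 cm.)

Cast on 72 stitches; work 52 rows.

Finished = 50.5 + 4 = 54.5 cm.
54.5 cm × 1/2.54 = 21.46 inches.
13/4 = 3.25 sts per in; 21.46 × 3.25 = 69.73 sts.
Next multiple of 4 → 72.
29 cm = 11.42 inches; × 4.571 = 52.19 → 52 rows.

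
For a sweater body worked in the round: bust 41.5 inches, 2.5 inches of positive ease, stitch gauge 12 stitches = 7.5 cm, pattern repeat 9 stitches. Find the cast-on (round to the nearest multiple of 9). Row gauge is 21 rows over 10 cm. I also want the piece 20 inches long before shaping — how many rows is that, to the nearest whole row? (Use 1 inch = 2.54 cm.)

Cast on 180 stitches; work 107 rows.

Finished = 41.5 + 2.5 = 44 inches.
44 inches × 2.54 = 111.76 cm.
12/7.5 = 1.6 sts per cm; 111.76 × 1.6 = 178.82 sts.
Nearest multiple of 9 → 180.
20 inches = 50.80 cm; × 2.1 = 106.68 → 107 rows.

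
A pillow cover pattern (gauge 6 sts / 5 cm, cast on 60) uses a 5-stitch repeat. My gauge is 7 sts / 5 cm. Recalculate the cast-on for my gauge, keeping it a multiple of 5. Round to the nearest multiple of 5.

60 × 7 / 6 = 70.00.
Nearest multiple of 5: 70.

CO 70 sts.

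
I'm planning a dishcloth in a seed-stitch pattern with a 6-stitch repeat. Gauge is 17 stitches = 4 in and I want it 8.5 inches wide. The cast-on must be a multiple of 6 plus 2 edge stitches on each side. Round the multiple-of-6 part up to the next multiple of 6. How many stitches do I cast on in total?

CO 40 sts.

17 / 4 = 4.25 sts per inch.
8.5 × 4.25 = 36.12 sts.
Less 4 edge sts → 32.12 for the repeat.
Next multiple of 6: 36.
Add back 4 edge sts → 40.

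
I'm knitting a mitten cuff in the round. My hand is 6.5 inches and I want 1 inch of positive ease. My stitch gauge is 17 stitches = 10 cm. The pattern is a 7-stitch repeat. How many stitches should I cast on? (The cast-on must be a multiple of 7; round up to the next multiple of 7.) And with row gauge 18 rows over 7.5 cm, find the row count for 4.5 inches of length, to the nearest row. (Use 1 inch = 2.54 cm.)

Finished = 6.5 + 1 = 7.5 inches.
7.5 inches × 2.54 = 19.05 cm.
17/10 = 1.7 sts per cm; 19.05 × 1.7 = 32.38 sts.
Next multiple of 7 → 35.
4.5 inches = 11.43 cm; × 2.4 = 27.43 → 27 rows.

Cast on 35 stitches; work 27 rows.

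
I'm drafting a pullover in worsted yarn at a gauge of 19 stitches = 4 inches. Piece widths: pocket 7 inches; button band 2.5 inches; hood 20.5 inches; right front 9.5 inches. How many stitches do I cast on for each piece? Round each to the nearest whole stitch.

Rate = 19/4 = 4.75 sts per in.
pocket: 7 × 4.75 = 33.25 → 33.
button band: 2.5 × 4.75 = 11.88 → 12.
hood: 20.5 × 4.75 = 97.38 → 97.
right front: 9.5 × 4.75 = 45.12 → 45.

pocket 33; button band 12; hood 97; right front 45.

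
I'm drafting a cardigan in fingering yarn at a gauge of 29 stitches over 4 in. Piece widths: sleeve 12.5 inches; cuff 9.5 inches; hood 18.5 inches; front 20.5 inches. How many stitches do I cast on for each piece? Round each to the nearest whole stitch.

Rate = 29/4 = 7.25 sts per in.
sleeve: 12.5 × 7.25 = 90.62 → 91.
cuff: 9.5 × 7.25 = 68.88 → 69.
hood: 18.5 × 7.25 = 134.12 → 134.
front: 20.5 × 7.25 = 148.62 → 149.

sleeve 91; cuff 69; hood 134; front 149.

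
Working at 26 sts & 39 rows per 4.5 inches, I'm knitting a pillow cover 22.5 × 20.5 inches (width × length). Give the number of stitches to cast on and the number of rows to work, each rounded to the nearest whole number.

Stitch gauge = 26/4.5 = 5.778 sts/in; 22.5 × 5.778 = 130.00 → 130 sts.
Row gauge = 39/4.5 = 8.667 rows/in; 20.5 × 8.667 = 177.67 → 178 rows.

Cast on 130 stitches and work 178 rows.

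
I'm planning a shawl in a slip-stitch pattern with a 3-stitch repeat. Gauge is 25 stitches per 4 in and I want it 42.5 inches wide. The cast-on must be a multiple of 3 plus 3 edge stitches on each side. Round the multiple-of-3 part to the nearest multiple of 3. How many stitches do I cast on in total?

267 stitches.

25 / 4 = 6.25 sts per inch.
42.5 × 6.25 = 265.62 sts.
Less 6 edge sts → 259.62 for the repeat.
Nearest multiple of 3: 261.
Add back 6 edge sts → 267.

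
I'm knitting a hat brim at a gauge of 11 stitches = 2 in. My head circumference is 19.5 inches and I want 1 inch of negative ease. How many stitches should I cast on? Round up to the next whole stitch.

CO 102 sts.

Finished = 19.5 − 1 = 18.5 in.
11 / 2 = 5.5 sts per inch.
18.50 × 5.5 = 101.75 sts.
→ 102 sts.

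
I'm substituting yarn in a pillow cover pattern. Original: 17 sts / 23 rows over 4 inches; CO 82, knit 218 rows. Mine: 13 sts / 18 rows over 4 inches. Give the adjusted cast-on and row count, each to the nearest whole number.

Cast on 63 stitches; work 171 rows.

Stitches: 82 × 13/17 = 62.71 → 63.
Rows: 218 × 18/23 = 170.61 → 171.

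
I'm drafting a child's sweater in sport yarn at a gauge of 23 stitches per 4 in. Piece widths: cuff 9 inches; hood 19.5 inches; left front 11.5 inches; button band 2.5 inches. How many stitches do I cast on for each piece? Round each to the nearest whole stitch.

cuff 52; hood 112; left front 66; button band 14.

Rate = 23/4 = 5.75 sts per in.
cuff: 9 × 5.75 = 51.75 → 52.
hood: 19.5 × 5.75 = 112.12 → 112.
left front: 11.5 × 5.75 = 66.12 → 66.
button band: 2.5 × 5.75 = 14.38 → 14.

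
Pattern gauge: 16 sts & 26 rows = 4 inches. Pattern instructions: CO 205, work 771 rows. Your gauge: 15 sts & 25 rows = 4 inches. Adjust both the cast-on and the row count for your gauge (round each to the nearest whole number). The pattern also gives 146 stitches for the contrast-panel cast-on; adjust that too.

Stitches: 205 × 15/16 = 192.19 → 192.
Rows: 771 × 25/26 = 741.35 → 741.
contrast-panel cast-on: 146 × 15/16 = 136.88 → 137.

Cast on 192 stitches; work 741 rows; contrast-panel cast-on 137 stitches.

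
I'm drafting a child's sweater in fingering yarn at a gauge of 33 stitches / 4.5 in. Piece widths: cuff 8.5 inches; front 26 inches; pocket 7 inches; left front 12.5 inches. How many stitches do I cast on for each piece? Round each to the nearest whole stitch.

Rate = 33/4.5 = 7.333 sts per in.
cuff: 8.5 × 7.333 = 62.33 → 62.
front: 26 × 7.333 = 190.67 → 191.
pocket: 7 × 7.333 = 51.33 → 51.
left front: 12.5 × 7.333 = 91.67 → 92.

cuff 62; front 191; pocket 51; left front 92.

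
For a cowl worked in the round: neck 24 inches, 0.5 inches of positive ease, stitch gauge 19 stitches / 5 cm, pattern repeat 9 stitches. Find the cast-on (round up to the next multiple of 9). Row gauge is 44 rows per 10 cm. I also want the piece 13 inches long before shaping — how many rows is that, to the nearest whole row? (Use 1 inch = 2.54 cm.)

Cast on 243 stitches; work 145 rows.

Finished = 24 + 0.5 = 24.5 inches.
24.5 inches × 2.54 = 62.23 cm.
19/5 = 3.8 sts per cm; 62.23 × 3.8 = 236.47 sts.
Next multiple of 9 → 243.
13 inches = 33.02 cm; × 4.4 = 145.29 → 145 rows.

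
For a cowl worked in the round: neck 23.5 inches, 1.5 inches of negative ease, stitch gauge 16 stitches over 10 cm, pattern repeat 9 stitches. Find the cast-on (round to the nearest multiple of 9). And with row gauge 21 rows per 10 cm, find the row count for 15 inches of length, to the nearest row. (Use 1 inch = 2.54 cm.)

Cast on 90 stitches; work 80 rows.

Finished = 23.5 − 1.5 = 22 inches.
22 inches × 2.54 = 55.88 cm.
16/10 = 1.6 sts per cm; 55.88 × 1.6 = 89.41 sts.
Nearest multiple of 9 → 90.
15 inches = 38.10 cm; × 2.1 = 80.01 → 80 rows.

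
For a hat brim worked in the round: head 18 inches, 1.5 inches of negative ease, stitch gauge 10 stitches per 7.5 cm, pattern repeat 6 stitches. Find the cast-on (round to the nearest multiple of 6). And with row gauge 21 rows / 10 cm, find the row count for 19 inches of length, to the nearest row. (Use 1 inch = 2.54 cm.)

Finished = 18 − 1.5 = 16.5 inches.
16.5 inches × 2.54 = 41.91 cm.
10/7.5 = 1.333 sts per cm; 41.91 × 1.333 = 55.88 sts.
Nearest multiple of 6 → 54.
19 inches = 48.26 cm; × 2.1 = 101.35 → 101 rows.

Cast on 54 stitches; work 101 rows.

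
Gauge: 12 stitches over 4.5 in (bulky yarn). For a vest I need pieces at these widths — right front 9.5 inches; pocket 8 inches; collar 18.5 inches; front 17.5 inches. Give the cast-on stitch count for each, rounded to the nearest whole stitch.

Rate = 12/4.5 = 2.667 sts per in.
right front: 9.5 × 2.667 = 25.33 → 25.
pocket: 8 × 2.667 = 21.33 → 21.
collar: 18.5 × 2.667 = 49.33 → 49.
front: 17.5 × 2.667 = 46.67 → 47.

right front 25; pocket 21; collar 49; front 47.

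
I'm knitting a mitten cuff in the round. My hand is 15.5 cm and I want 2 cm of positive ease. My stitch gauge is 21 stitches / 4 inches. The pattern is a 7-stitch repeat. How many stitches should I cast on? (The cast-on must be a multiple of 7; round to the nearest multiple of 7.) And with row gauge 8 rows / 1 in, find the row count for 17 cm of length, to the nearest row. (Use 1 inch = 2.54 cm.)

Finished = 15.5 + 2 = 17.5 cm.
17.5 cm × 1/2.54 = 6.89 inches.
21/4 = 5.25 sts per in; 6.89 × 5.25 = 36.17 sts.
Nearest multiple of 7 → 35.
17 cm = 6.69 inches; × 8 = 53.54 → 54 rows.

Cast on 35 stitches; work 54 rows.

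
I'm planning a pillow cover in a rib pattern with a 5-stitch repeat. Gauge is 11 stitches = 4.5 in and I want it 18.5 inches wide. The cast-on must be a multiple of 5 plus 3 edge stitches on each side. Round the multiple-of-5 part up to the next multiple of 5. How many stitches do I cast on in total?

Cast on 46 stitches.

11 / 4.5 = 2.444 sts per inch.
18.5 × 2.444 = 45.22 sts.
Less 6 edge sts → 39.22 for the repeat.
Next multiple of 5: 40.
Add back 6 edge sts → 46.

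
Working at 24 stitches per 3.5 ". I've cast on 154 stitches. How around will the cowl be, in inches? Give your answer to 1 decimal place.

24 stitches / 3.5 inch = 6.857 stitches per inch.
154 / 6.857 = 22.46 inches.

22.5 inches.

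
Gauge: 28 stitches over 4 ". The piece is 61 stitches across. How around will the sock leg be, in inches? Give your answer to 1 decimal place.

28 stitches / 4 inch = 7 stitches per inch.
61 / 7 = 8.71 inches.

8.7 inches.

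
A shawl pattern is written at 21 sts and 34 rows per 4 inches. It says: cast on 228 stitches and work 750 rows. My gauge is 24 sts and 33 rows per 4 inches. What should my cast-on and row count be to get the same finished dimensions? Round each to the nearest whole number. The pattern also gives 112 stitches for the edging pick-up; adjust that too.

Cast on 261 stitches; work 728 rows; edging pick-up 128 stitches.

Stitches: 228 × 24/21 = 260.57 → 261.
Rows: 750 × 33/34 = 727.94 → 728.
edging pick-up: 112 × 24/21 = 128.00 → 128.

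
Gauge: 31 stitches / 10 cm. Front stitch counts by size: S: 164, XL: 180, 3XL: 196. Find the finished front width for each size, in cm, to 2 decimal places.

S 52.90 cm; XL 58.06 cm; 3XL 63.23 cm.

31/10 = 3.1 sts per cm.
S: 164 / 3.1 = 52.903 → 52.90 cm.
XL: 180 / 3.1 = 58.065 → 58.06 cm.
3XL: 196 / 3.1 = 63.226 → 63.23 cm.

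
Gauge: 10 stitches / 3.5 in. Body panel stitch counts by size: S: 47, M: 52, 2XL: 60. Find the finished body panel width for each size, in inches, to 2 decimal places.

S 16.45 inches; M 18.20 inches; 2XL 21.00 inches.

10/3.5 = 2.857 sts per in.
S: 47 / 2.857 = 16.450 → 16.45 in.
M: 52 / 2.857 = 18.200 → 18.20 in.
2XL: 60 / 2.857 = 21.000 → 21.00 in.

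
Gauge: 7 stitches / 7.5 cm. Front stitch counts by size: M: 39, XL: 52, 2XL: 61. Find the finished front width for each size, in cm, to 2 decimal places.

M 41.79 cm; XL 55.71 cm; 2XL 65.36 cm.

7/7.5 = 0.933 sts per cm.
M: 39 / 0.933 = 41.786 → 41.79 cm.
XL: 52 / 0.933 = 55.714 → 55.71 cm.
2XL: 61 / 0.933 = 65.357 → 65.36 cm.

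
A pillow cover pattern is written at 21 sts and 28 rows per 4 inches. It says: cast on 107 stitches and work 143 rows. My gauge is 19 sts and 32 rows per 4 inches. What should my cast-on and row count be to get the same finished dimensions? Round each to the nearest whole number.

Stitches: 107 × 19/21 = 96.81 → 97.
Rows: 143 × 32/28 = 163.43 → 163.

Cast on 97 stitches; work 163 rows.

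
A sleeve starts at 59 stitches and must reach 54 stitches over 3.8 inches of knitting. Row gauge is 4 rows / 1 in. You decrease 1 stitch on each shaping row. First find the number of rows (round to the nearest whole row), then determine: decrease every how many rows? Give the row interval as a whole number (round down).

Decrease every 3rd row.

Rows = 3.8 × 4 = 15.2 → 15 rows.
Stitches to remove: 5 → 5 shaping rows (at 1 st each).
15 / 5 = 3.00 → every 3 rows.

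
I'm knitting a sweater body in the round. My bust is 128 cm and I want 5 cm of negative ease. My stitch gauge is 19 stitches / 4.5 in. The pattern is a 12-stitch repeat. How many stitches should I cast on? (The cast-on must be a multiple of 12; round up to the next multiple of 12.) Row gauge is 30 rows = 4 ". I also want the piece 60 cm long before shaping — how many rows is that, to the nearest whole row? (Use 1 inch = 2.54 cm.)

Cast on 216 stitches; work 177 rows.

Finished = 128 − 5 = 123 cm.
123 cm × 1/2.54 = 48.43 inches.
19/4.5 = 4.222 sts per in; 48.43 × 4.222 = 204.46 sts.
Next multiple of 12 → 216.
60 cm = 23.62 inches; × 7.5 = 177.17 → 177 rows.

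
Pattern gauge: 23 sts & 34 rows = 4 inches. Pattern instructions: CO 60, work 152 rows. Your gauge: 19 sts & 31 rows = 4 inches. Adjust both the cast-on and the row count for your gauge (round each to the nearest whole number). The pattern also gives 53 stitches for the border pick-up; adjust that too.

Cast on 50 stitches; work 139 rows; border pick-up 44 stitches.

Stitches: 60 × 19/23 = 49.57 → 50.
Rows: 152 × 31/34 = 138.59 → 139.
border pick-up: 53 × 19/23 = 43.78 → 44.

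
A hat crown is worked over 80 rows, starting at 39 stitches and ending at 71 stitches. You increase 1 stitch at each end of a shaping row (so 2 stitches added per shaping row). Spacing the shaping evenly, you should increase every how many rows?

Increase every 5th row.

Stitches to add: |71 − 39| = 32.
Shaping rows needed: 32 / 2 = 16.
80 rows / 16 = every 5 rows.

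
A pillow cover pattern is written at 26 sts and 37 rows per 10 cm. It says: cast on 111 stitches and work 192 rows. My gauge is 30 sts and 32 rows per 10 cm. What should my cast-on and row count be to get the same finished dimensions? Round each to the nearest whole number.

Cast on 128 stitches; work 166 rows.

Stitches: 111 × 30/26 = 128.08 → 128.
Rows: 192 × 32/37 = 166.05 → 166.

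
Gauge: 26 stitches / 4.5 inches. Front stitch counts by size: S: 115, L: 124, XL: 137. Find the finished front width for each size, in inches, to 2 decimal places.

S 19.90 inches; L 21.46 inches; XL 23.71 inches.

26/4.5 = 5.778 sts per in.
S: 115 / 5.778 = 19.904 → 19.90 in.
L: 124 / 5.778 = 21.462 → 21.46 in.
XL: 137 / 5.778 = 23.712 → 23.71 in.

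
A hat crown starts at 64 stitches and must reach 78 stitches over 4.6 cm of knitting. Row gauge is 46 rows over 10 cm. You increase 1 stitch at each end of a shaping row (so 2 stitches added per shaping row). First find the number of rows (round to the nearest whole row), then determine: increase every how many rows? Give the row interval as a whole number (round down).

Increase every 3rd row.

Rows = 4.6 × 4.6 = 21.2 → 21 rows.
Stitches to add: 14 → 7 shaping rows (at 2 st each).
21 / 7 = 3.00 → every 3 rows.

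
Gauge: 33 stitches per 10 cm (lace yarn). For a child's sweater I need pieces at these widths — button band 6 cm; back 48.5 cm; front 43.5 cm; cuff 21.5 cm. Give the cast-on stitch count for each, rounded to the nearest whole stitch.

Rate = 33/10 = 3.3 sts per cm.
button band: 6 × 3.3 = 19.80 → 20.
back: 48.5 × 3.3 = 160.05 → 160.
front: 43.5 × 3.3 = 143.55 → 144.
cuff: 21.5 × 3.3 = 70.95 → 71.

button band 20; back 160; front 144; cuff 71.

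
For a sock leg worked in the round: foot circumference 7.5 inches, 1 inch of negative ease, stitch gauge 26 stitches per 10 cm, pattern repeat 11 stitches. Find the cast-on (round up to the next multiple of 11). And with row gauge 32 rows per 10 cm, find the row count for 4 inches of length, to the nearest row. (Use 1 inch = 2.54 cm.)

Cast on 44 stitches; work 33 rows.

Finished = 7.5 − 1 = 6.5 inches.
6.5 inches × 2.54 = 16.51 cm.
26/10 = 2.6 sts per cm; 16.51 × 2.6 = 42.93 sts.
Next multiple of 11 → 44.
4 inches = 10.16 cm; × 3.2 = 32.51 → 33 rows.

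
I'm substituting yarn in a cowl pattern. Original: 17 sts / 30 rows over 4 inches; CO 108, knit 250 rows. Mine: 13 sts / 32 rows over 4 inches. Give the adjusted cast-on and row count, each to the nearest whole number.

Stitches: 108 × 13/17 = 82.59 → 83.
Rows: 250 × 32/30 = 266.67 → 267.

Cast on 83 stitches; work 267 rows.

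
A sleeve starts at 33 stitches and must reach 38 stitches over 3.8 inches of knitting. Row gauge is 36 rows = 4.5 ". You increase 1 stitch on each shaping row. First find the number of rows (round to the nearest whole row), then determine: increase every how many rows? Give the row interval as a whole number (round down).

Rows = 3.8 × 8 = 30.4 → 30 rows.
Stitches to add: 5 → 5 shaping rows (at 1 st each).
30 / 5 = 6.00 → every 6 rows.

Increase every 6th row.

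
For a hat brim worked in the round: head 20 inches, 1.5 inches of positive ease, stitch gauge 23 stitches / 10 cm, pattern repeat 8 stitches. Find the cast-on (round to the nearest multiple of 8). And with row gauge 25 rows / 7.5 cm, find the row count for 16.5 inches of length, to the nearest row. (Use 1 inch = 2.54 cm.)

Cast on 128 stitches; work 140 rows.

Finished = 20 + 1.5 = 21.5 inches.
21.5 inches × 2.54 = 54.61 cm.
23/10 = 2.3 sts per cm; 54.61 × 2.3 = 125.60 sts.
Nearest multiple of 8 → 128.
16.5 inches = 41.91 cm; × 3.333 = 139.70 → 140 rows.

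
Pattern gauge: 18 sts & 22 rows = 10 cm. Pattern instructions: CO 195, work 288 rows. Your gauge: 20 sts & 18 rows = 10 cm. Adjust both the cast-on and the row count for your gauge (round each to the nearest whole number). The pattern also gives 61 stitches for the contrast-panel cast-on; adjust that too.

Stitches: 195 × 20/18 = 216.67 → 217.
Rows: 288 × 18/22 = 235.64 → 236.
contrast-panel cast-on: 61 × 20/18 = 67.78 → 68.

Cast on 217 stitches; work 236 rows; contrast-panel cast-on 68 stitches.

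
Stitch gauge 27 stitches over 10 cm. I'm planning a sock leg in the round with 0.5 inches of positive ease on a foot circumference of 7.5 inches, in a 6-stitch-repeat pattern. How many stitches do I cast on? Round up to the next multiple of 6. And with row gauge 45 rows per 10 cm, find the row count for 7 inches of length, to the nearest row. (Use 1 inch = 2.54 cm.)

Finished = 7.5 + 0.5 = 8 inches.
8 inches × 2.54 = 20.32 cm.
27/10 = 2.7 sts per cm; 20.32 × 2.7 = 54.86 sts.
Next multiple of 6 → 60.
7 inches = 17.78 cm; × 4.5 = 80.01 → 80 rows.

Cast on 60 stitches; work 80 rows.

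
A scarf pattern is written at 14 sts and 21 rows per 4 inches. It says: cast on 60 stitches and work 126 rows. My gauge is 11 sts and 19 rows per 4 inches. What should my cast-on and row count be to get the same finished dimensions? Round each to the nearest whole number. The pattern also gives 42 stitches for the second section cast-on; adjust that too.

Stitches: 60 × 11/14 = 47.14 → 47.
Rows: 126 × 19/21 = 114.00 → 114.
second section cast-on: 42 × 11/14 = 33.00 → 33.

Cast on 47 stitches; work 114 rows; second section cast-on 33 stitches.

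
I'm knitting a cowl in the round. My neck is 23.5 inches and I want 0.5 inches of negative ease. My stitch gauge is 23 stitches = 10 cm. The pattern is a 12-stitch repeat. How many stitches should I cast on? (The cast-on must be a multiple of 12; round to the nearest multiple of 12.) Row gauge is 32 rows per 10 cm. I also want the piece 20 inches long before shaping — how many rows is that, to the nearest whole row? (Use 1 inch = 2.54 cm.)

Cast on 132 stitches; work 163 rows.

Finished = 23.5 − 0.5 = 23 inches.
23 inches × 2.54 = 58.42 cm.
23/10 = 2.3 sts per cm; 58.42 × 2.3 = 134.37 sts.
Nearest multiple of 12 → 132.
20 inches = 50.80 cm; × 3.2 = 162.56 → 163 rows.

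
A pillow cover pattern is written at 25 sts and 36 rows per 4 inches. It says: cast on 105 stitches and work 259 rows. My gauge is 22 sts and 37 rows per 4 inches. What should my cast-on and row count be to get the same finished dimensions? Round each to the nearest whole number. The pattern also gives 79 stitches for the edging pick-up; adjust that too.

Stitches: 105 × 22/25 = 92.40 → 92.
Rows: 259 × 37/36 = 266.19 → 266.
edging pick-up: 79 × 22/25 = 69.52 → 70.

Cast on 92 stitches; work 266 rows; edging pick-up 70 stitches.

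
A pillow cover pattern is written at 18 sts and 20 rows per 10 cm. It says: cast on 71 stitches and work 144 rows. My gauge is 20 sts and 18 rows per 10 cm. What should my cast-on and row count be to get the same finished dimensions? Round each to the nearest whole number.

Cast on 79 stitches; work 130 rows.

Stitches: 71 × 20/18 = 78.89 → 79.
Rows: 144 × 18/20 = 129.60 → 130.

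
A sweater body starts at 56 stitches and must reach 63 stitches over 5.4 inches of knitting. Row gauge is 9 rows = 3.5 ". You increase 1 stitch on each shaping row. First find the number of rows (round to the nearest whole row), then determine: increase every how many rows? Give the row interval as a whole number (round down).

Rows = 5.4 × 2.571 = 13.9 → 14 rows.
Stitches to add: 7 → 7 shaping rows (at 1 st each).
14 / 7 = 2.00 → every 2 rows.

Increase every 2nd row.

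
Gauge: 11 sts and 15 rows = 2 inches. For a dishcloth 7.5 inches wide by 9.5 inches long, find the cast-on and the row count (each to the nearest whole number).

Stitch gauge = 11/2 = 5.5 sts/in; 7.5 × 5.5 = 41.25 → 41 sts.
Row gauge = 15/2 = 7.5 rows/in; 9.5 × 7.5 = 71.25 → 71 rows.

Cast on 41 stitches and work 71 rows.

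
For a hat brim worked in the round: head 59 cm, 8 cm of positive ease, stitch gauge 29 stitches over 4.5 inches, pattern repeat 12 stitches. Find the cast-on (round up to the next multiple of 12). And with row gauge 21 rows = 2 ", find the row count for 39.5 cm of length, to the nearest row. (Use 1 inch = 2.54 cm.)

Cast on 180 stitches; work 163 rows.

Finished = 59 + 8 = 67 cm.
67 cm × 1/2.54 = 26.38 inches.
29/4.5 = 6.444 sts per in; 26.38 × 6.444 = 169.99 sts.
Next multiple of 12 → 180.
39.5 cm = 15.55 inches; × 10.5 = 163.29 → 163 rows.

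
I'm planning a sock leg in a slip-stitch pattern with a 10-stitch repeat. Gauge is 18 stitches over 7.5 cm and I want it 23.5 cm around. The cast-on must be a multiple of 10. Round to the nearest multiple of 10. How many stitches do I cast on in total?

CO 60 sts.

18 / 7.5 = 2.4 sts per cm.
23.5 × 2.4 = 56.40 sts.
Nearest multiple of 10: 60.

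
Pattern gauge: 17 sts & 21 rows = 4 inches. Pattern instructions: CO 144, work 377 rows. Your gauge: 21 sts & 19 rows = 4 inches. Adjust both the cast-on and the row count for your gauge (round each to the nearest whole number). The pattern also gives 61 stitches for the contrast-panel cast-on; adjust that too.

Stitches: 144 × 21/17 = 177.88 → 178.
Rows: 377 × 19/21 = 341.10 → 341.
contrast-panel cast-on: 61 × 21/17 = 75.35 → 75.

Cast on 178 stitches; work 341 rows; contrast-panel cast-on 75 stitches.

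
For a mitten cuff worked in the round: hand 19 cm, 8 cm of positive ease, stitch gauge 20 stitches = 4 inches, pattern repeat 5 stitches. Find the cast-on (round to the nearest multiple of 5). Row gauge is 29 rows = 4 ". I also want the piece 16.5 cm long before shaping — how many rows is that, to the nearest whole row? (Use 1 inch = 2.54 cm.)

Cast on 55 stitches; work 47 rows.

Finished = 19 + 8 = 27 cm.
27 cm × 1/2.54 = 10.63 inches.
20/4 = 5 sts per in; 10.63 × 5 = 53.15 sts.
Nearest multiple of 5 → 55.
16.5 cm = 6.50 inches; × 7.25 = 47.10 → 47 rows.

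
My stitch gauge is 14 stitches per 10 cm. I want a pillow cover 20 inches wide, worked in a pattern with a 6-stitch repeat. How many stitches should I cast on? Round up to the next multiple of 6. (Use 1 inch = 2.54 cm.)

20 in = 20 × 2.54 = 50.80 cm.
14 / 10 = 1.4 sts/cm.
50.80 × 1.4 = 71.12 sts.
→ 72.

72 stitches.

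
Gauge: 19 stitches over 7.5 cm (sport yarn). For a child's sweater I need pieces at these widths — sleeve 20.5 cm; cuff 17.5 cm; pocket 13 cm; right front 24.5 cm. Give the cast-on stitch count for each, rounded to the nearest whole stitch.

sleeve 52; cuff 44; pocket 33; right front 62.

Rate = 19/7.5 = 2.533 sts per cm.
sleeve: 20.5 × 2.533 = 51.93 → 52.
cuff: 17.5 × 2.533 = 44.33 → 44.
pocket: 13 × 2.533 = 32.93 → 33.
right front: 24.5 × 2.533 = 62.07 → 62.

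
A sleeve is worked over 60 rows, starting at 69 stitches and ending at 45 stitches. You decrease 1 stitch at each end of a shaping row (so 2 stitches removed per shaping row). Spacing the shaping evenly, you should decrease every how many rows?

Stitches to remove: |45 − 69| = 24.
Shaping rows needed: 24 / 2 = 12.
60 rows / 12 = every 5 rows.

Decrease every 5th row.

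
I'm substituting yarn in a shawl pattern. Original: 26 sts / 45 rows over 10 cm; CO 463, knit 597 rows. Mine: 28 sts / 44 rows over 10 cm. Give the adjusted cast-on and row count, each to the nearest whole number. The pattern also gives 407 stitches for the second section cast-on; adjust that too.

Stitches: 463 × 28/26 = 498.62 → 499.
Rows: 597 × 44/45 = 583.73 → 584.
second section cast-on: 407 × 28/26 = 438.31 → 438.

Cast on 499 stitches; work 584 rows; second section cast-on 438 stitches.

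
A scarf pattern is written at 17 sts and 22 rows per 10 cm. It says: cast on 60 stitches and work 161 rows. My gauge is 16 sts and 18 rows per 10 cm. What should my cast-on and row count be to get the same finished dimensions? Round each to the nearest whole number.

Stitches: 60 × 16/17 = 56.47 → 56.
Rows: 161 × 18/22 = 131.73 → 132.

Cast on 56 stitches; work 132 rows.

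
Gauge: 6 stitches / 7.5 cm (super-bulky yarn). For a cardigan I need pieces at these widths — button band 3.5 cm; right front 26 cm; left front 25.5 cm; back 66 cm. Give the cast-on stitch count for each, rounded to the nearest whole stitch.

Rate = 6/7.5 = 0.8 sts per cm.
button band: 3.5 × 0.8 = 2.80 → 3.
right front: 26 × 0.8 = 20.80 → 21.
left front: 25.5 × 0.8 = 20.40 → 20.
back: 66 × 0.8 = 52.80 → 53.

button band 3; right front 21; left front 20; back 53.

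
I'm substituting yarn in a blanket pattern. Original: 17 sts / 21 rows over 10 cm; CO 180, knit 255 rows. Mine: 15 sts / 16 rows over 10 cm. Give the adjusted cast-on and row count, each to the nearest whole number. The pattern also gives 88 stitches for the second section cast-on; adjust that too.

Cast on 159 stitches; work 194 rows; second section cast-on 78 stitches.

Stitches: 180 × 15/17 = 158.82 → 159.
Rows: 255 × 16/21 = 194.29 → 194.
second section cast-on: 88 × 15/17 = 77.65 → 78.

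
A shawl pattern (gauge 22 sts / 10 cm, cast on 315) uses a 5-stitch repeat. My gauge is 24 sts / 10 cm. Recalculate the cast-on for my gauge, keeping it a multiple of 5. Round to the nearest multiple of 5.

CO 345 sts.

315 × 24 / 22 = 343.64.
Nearest multiple of 5: 345.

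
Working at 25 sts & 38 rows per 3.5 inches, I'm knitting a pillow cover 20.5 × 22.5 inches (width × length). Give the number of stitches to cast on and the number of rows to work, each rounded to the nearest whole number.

Cast on 146 stitches and work 244 rows.

Stitch gauge = 25/3.5 = 7.143 sts/in; 20.5 × 7.143 = 146.43 → 146 sts.
Row gauge = 38/3.5 = 10.857 rows/in; 22.5 × 10.857 = 244.29 → 244 rows.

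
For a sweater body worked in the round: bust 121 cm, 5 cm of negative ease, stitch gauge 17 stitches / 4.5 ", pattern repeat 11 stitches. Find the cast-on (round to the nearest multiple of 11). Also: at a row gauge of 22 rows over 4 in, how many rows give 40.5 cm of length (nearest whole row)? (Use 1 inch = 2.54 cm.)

Cast on 176 stitches; work 88 rows.

Finished = 121 − 5 = 116 cm.
116 cm × 1/2.54 = 45.67 inches.
17/4.5 = 3.778 sts per in; 45.67 × 3.778 = 172.53 sts.
Nearest multiple of 11 → 176.
40.5 cm = 15.94 inches; × 5.5 = 87.70 → 88 rows.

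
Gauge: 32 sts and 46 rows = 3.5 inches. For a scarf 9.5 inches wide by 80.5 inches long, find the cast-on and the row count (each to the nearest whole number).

Cast on 87 stitches and work 1058 rows.

Stitch gauge = 32/3.5 = 9.143 sts/in; 9.5 × 9.143 = 86.86 → 87 sts.
Row gauge = 46/3.5 = 13.143 rows/in; 80.5 × 13.143 = 1058.00 → 1058 rows.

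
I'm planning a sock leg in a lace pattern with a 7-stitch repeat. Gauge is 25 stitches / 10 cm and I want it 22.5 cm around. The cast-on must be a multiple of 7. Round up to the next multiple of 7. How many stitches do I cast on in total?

CO 63 sts.

25 / 10 = 2.5 sts per cm.
22.5 × 2.5 = 56.25 sts.
Next multiple of 7: 63.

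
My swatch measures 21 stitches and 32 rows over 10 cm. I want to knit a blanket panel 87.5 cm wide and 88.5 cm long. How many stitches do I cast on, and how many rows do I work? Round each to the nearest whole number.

Stitch gauge = 21/10 = 2.1 sts/cm; 87.5 × 2.1 = 183.75 → 184 sts.
Row gauge = 32/10 = 3.2 rows/cm; 88.5 × 3.2 = 283.20 → 283 rows.

Cast on 184 stitches and work 283 rows.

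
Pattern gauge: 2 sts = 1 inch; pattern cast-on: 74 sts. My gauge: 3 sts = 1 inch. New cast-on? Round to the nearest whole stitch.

Scale factor = 3 / 2 = 1.500.
74 × 3 / 2 = 111.00 sts.

Cast on 111 stitches.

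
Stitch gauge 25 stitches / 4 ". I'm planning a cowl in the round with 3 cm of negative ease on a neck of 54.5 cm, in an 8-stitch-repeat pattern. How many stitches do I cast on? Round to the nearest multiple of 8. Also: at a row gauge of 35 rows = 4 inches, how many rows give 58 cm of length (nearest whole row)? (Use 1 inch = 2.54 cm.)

Finished = 54.5 − 3 = 51.5 cm.
51.5 cm × 1/2.54 = 20.28 inches.
25/4 = 6.25 sts per in; 20.28 × 6.25 = 126.72 sts.
Nearest multiple of 8 → 128.
58 cm = 22.83 inches; × 8.75 = 199.80 → 200 rows.

Cast on 128 stitches; work 200 rows.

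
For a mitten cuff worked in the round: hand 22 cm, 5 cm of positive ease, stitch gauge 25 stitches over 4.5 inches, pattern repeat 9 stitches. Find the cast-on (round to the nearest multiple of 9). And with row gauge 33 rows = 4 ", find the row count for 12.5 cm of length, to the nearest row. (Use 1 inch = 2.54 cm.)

Finished = 22 + 5 = 27 cm.
27 cm × 1/2.54 = 10.63 inches.
25/4.5 = 5.556 sts per in; 10.63 × 5.556 = 59.06 sts.
Nearest multiple of 9 → 63.
12.5 cm = 4.92 inches; × 8.25 = 40.60 → 41 rows.

Cast on 63 stitches; work 41 rows.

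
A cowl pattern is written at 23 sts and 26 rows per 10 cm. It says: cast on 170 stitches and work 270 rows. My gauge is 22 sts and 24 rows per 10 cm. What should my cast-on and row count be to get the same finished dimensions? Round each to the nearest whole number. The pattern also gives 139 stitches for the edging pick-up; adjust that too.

Stitches: 170 × 22/23 = 162.61 → 163.
Rows: 270 × 24/26 = 249.23 → 249.
edging pick-up: 139 × 22/23 = 132.96 → 133.

Cast on 163 stitches; work 249 rows; edging pick-up 133 stitches.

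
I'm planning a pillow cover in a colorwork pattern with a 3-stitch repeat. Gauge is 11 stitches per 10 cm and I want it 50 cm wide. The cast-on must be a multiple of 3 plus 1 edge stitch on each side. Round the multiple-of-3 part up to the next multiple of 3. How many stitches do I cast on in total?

Cast on 56 stitches.

11 / 10 = 1.1 sts per cm.
50 × 1.1 = 55.00 sts.
Less 2 edge sts → 53.00 for the repeat.
Next multiple of 3: 54.
Add back 2 edge sts → 56.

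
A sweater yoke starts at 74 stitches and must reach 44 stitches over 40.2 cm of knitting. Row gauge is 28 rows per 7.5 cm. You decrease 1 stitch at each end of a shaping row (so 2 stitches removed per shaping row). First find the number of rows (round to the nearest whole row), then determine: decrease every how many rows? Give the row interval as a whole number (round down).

Decrease every 10th row.

Rows = 40.2 × 3.733 = 150.1 → 150 rows.
Stitches to remove: 30 → 15 shaping rows (at 2 st each).
150 / 15 = 10.00 → every 10 rows.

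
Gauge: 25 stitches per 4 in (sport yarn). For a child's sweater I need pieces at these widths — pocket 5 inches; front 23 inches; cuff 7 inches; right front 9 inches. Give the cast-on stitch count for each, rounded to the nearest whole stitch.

pocket 31; front 144; cuff 44; right front 56.

Rate = 25/4 = 6.25 sts per in.
pocket: 5 × 6.25 = 31.25 → 31.
front: 23 × 6.25 = 143.75 → 144.
cuff: 7 × 6.25 = 43.75 → 44.
right front: 9 × 6.25 = 56.25 → 56.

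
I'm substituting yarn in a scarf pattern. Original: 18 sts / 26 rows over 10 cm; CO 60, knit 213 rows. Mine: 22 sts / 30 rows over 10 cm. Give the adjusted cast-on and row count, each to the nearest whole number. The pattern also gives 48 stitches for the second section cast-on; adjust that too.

Stitches: 60 × 22/18 = 73.33 → 73.
Rows: 213 × 30/26 = 245.77 → 246.
second section cast-on: 48 × 22/18 = 58.67 → 59.

Cast on 73 stitches; work 246 rows; second section cast-on 59 stitches.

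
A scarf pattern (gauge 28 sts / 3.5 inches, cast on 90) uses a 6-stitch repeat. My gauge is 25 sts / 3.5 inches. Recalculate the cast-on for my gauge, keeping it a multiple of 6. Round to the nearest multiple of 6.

CO 78 sts.

90 × 25 / 28 = 80.36.
Nearest multiple of 6: 78.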